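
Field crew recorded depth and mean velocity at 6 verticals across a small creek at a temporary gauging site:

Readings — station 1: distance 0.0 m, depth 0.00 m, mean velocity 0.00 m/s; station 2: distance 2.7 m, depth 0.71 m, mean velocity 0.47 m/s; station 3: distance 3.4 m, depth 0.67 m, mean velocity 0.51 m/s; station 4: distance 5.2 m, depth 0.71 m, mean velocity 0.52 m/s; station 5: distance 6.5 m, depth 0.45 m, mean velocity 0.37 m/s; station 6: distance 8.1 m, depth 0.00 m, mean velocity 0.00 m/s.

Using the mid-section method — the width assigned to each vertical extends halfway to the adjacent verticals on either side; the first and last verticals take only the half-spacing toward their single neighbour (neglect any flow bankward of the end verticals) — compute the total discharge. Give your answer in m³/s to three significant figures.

w_2 = (3.4 − 0.0)/2 = 1.7 m; q_2 = 0.47 × 0.71 × 1.7 = 0.5673 m³/s
w_3 = (5.2 − 2.7)/2 = 1.25 m; q_3 = 0.51 × 0.67 × 1.25 = 0.4271 m³/s
w_4 = (6.5 − 3.4)/2 = 1.55 m; q_4 = 0.52 × 0.71 × 1.55 = 0.5723 m³/s
w_5 = (8.1 − 5.2)/2 = 1.45 m; q_5 = 0.37 × 0.45 × 1.45 = 0.2414 m³/s
Stations 1, 6 contribute zero (depth or velocity is 0).
Q = Σ qᵢ = 1.808 m³/s

1.81 m³/s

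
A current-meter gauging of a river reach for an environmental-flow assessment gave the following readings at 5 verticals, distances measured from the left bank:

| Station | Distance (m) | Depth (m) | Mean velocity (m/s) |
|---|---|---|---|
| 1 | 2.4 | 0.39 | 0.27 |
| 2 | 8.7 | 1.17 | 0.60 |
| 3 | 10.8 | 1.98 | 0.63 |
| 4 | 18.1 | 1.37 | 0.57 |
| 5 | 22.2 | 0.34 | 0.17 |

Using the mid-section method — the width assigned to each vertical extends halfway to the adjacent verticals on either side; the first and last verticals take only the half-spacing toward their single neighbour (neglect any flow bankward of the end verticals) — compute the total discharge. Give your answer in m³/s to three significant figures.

w_1 = (8.7 − 2.4)/2 = 3.15 m; q_1 = 0.27 × 0.39 × 3.15 = 0.3317 m³/s
w_2 = (10.8 − 2.4)/2 = 4.2 m; q_2 = 0.60 × 1.17 × 4.2 = 2.948 m³/s
w_3 = (18.1 − 8.7)/2 = 4.7 m; q_3 = 0.63 × 1.98 × 4.7 = 5.863 m³/s
w_4 = (22.2 − 10.8)/2 = 5.7 m; q_4 = 0.57 × 1.37 × 5.7 = 4.451 m³/s
w_5 = (22.2 − 18.1)/2 = 2.05 m; q_5 = 0.17 × 0.34 × 2.05 = 0.1185 m³/s
Q = Σ qᵢ = 13.71 m³/s

13.7 m³/s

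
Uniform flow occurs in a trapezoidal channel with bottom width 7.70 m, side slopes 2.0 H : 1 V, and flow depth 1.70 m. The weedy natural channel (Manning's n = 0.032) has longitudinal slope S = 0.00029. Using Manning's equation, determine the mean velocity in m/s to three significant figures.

A = (b + z·y)·y = (7.70 + 2.0×1.70)×1.70 = 18.87 m²
P = b + 2y√(1+z²) = 7.70 + 2×1.70×√(1+2.0²) = 15.30 m
R = A/P = 18.87/15.30 = 1.233 m
Q = (1/n)·A·R^(2/3)·S^(1/2) = (1/0.032) × 18.87 × 1.233^(2/3) × 0.00029^(1/2) = 11.55 m³/s
V = Q/A = 11.55/18.87 = 0.6120 m/s

0.612 m/s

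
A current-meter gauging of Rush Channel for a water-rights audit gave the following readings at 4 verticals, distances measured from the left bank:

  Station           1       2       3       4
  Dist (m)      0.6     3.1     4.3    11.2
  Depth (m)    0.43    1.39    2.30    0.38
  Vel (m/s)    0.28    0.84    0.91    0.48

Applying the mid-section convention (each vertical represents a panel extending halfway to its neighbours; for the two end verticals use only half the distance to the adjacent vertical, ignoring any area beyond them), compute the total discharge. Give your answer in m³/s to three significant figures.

w_1 = (3.1 − 0.6)/2 = 1.25 m; q_1 = 0.28 × 0.43 × 1.25 = 0.1505 m³/s
w_2 = (4.3 − 0.6)/2 = 1.85 m; q_2 = 0.84 × 1.39 × 1.85 = 2.160 m³/s
w_3 = (11.2 − 3.1)/2 = 4.05 m; q_3 = 0.91 × 2.30 × 4.05 = 8.477 m³/s
w_4 = (11.2 − 4.3)/2 = 3.45 m; q_4 = 0.48 × 0.38 × 3.45 = 0.6293 m³/s
Q = Σ qᵢ = 11.42 m³/s

11.4 m³/s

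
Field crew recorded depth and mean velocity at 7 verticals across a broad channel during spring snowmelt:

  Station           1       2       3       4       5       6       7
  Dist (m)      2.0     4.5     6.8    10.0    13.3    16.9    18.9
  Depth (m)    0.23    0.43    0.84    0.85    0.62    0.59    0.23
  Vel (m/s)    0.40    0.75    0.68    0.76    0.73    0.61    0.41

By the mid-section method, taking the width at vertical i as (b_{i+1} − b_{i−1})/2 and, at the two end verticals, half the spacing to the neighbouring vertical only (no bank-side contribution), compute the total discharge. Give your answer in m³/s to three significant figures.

7.22 m³/s

w_1 = (4.5 − 2.0)/2 = 1.25 m; q_1 = 0.40 × 0.23 × 1.25 = 0.1150 m³/s
w_2 = (6.8 − 2.0)/2 = 2.4 m; q_2 = 0.75 × 0.43 × 2.4 = 0.7740 m³/s
w_3 = (10.0 − 4.5)/2 = 2.75 m; q_3 = 0.68 × 0.84 × 2.75 = 1.571 m³/s
w_4 = (13.3 − 6.8)/2 = 3.25 m; q_4 = 0.76 × 0.85 × 3.25 = 2.100 m³/s
w_5 = (16.9 − 10.0)/2 = 3.45 m; q_5 = 0.73 × 0.62 × 3.45 = 1.561 m³/s
w_6 = (18.9 − 13.3)/2 = 2.8 m; q_6 = 0.61 × 0.59 × 2.8 = 1.008 m³/s
w_7 = (18.9 − 16.9)/2 = 1 m; q_7 = 0.41 × 0.23 × 1 = 0.09430 m³/s
Q = Σ qᵢ = 7.223 m³/s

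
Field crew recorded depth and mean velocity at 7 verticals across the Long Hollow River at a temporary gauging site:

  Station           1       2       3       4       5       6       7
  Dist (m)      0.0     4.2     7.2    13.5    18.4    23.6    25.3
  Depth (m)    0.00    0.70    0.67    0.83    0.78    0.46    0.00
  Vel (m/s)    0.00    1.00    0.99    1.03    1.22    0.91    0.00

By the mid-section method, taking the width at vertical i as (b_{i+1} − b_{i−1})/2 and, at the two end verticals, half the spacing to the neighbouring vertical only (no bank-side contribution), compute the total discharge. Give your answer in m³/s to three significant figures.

w_2 = (7.2 − 0.0)/2 = 3.6 m; q_2 = 1.00 × 0.70 × 3.6 = 2.520 m³/s
w_3 = (13.5 − 4.2)/2 = 4.65 m; q_3 = 0.99 × 0.67 × 4.65 = 3.084 m³/s
w_4 = (18.4 − 7.2)/2 = 5.6 m; q_4 = 1.03 × 0.83 × 5.6 = 4.787 m³/s
w_5 = (23.6 − 13.5)/2 = 5.05 m; q_5 = 1.22 × 0.78 × 5.05 = 4.806 m³/s
w_6 = (25.3 − 18.4)/2 = 3.45 m; q_6 = 0.91 × 0.46 × 3.45 = 1.444 m³/s
Stations 1, 7 contribute zero (depth or velocity is 0).
Q = Σ qᵢ = 16.64 m³/s

16.6 m³/s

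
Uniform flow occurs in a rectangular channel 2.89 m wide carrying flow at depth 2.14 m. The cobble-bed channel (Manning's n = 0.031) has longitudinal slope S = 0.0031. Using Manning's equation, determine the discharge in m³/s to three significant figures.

A = b·y = 2.89 × 2.14 = 6.185 m²
P = b + 2y = 2.89 + 2×2.14 = 7.170 m
R = A/P = 6.185/7.170 = 0.8626 m
Q = (1/n)·A·R^(2/3)·S^(1/2) = (1/0.031) × 6.185 × 0.8626^(2/3) × 0.0031^(1/2) = 10.07 m³/s

10.1 m³/s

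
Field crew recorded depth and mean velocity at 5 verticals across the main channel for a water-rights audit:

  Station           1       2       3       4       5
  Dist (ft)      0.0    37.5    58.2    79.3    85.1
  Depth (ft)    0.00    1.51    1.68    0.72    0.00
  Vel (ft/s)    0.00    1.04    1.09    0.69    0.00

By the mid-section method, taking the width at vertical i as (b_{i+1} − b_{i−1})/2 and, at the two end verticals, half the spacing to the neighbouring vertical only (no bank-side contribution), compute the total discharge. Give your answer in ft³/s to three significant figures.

90.7 ft³/s

w_2 = (58.2 − 0.0)/2 = 29.1 ft; q_2 = 1.04 × 1.51 × 29.1 = 45.70 ft³/s
w_3 = (79.3 − 37.5)/2 = 20.9 ft; q_3 = 1.09 × 1.68 × 20.9 = 38.27 ft³/s
w_4 = (85.1 − 58.2)/2 = 13.45 ft; q_4 = 0.69 × 0.72 × 13.45 = 6.682 ft³/s
Stations 1, 5 contribute zero (depth or velocity is 0).
Q = Σ qᵢ = 90.65 ft³/s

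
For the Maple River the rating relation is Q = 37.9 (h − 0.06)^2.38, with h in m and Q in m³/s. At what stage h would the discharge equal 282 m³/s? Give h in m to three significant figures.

2.38 m

h − h₀ = (Q/C)^(1/b) = (282/37.9)^(1/2.38) = 2.324 m
h = 0.06 + 2.324 = 2.384 m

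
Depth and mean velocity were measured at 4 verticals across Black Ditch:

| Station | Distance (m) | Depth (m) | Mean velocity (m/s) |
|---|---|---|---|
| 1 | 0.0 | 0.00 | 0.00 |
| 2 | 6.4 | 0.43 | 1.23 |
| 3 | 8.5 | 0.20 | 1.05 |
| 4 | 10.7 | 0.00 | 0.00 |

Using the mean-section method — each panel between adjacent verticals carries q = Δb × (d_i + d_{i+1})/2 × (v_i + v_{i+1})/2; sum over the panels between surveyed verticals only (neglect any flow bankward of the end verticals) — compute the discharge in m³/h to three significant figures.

Panel 1-2: Δb = 6.4 m, d̄ = (0.00+0.43)/2 = 0.215, v̄ = (0.00+1.23)/2 = 0.615 → q = 6.4×0.215×0.615 = 0.8462 m³/s
Panel 2-3: Δb = 2.1 m, d̄ = (0.43+0.20)/2 = 0.315, v̄ = (1.23+1.05)/2 = 1.14 → q = 2.1×0.315×1.14 = 0.7541 m³/s
Panel 3-4: Δb = 2.2 m, d̄ = (0.20+0.00)/2 = 0.1, v̄ = (1.05+0.00)/2 = 0.525 → q = 2.2×0.1×0.525 = 0.1155 m³/s
Q = Σ q = 1.716 m³/s
= 1.716 × 3600 = 6177 m³/h

6180 m³/h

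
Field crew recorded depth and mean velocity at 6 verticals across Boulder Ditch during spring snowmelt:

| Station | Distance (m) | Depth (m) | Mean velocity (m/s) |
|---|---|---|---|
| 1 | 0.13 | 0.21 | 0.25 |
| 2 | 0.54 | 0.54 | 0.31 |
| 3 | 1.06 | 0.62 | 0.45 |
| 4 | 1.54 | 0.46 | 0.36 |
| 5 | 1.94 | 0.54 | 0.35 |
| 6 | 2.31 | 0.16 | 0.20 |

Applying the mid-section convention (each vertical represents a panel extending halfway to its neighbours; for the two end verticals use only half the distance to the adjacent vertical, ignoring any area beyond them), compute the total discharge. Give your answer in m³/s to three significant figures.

w_1 = (0.54 − 0.13)/2 = 0.205 m; q_1 = 0.25 × 0.21 × 0.205 = 0.01076 m³/s
w_2 = (1.06 − 0.13)/2 = 0.465 m; q_2 = 0.31 × 0.54 × 0.465 = 0.07784 m³/s
w_3 = (1.54 − 0.54)/2 = 0.5 m; q_3 = 0.45 × 0.62 × 0.5 = 0.1395 m³/s
w_4 = (1.94 − 1.06)/2 = 0.44 m; q_4 = 0.36 × 0.46 × 0.44 = 0.07286 m³/s
w_5 = (2.31 − 1.54)/2 = 0.385 m; q_5 = 0.35 × 0.54 × 0.385 = 0.07277 m³/s
w_6 = (2.31 − 1.94)/2 = 0.185 m; q_6 = 0.20 × 0.16 × 0.185 = 0.005920 m³/s
Q = Σ qᵢ = 0.3797 m³/s

0.380 m³/s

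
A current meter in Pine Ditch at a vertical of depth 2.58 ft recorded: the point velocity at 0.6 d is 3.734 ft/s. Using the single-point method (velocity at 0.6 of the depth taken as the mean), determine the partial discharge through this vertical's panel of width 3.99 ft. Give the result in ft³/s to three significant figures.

38.4 ft³/s

v̄ = v₀.₆ = 3.734 ft/s
q = v̄ × d × w = 3.734 × 2.58 × 3.99 = 38.44 ft³/s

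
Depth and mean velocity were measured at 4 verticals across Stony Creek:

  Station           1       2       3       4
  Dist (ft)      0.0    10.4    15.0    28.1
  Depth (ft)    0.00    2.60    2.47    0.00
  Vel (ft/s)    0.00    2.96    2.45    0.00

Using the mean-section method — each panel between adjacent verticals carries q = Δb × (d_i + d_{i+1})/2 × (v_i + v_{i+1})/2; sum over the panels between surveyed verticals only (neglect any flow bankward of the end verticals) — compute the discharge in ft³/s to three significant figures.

Panel 1-2: Δb = 10.4 ft, d̄ = (0.00+2.60)/2 = 1.3, v̄ = (0.00+2.96)/2 = 1.48 → q = 10.4×1.3×1.48 = 20.01 ft³/s
Panel 2-3: Δb = 4.6 ft, d̄ = (2.60+2.47)/2 = 2.535, v̄ = (2.96+2.45)/2 = 2.705 → q = 4.6×2.535×2.705 = 31.54 ft³/s
Panel 3-4: Δb = 13.1 ft, d̄ = (2.47+0.00)/2 = 1.235, v̄ = (2.45+0.00)/2 = 1.225 → q = 13.1×1.235×1.225 = 19.82 ft³/s
Q = Σ q = 71.37 ft³/s

71.4 ft³/s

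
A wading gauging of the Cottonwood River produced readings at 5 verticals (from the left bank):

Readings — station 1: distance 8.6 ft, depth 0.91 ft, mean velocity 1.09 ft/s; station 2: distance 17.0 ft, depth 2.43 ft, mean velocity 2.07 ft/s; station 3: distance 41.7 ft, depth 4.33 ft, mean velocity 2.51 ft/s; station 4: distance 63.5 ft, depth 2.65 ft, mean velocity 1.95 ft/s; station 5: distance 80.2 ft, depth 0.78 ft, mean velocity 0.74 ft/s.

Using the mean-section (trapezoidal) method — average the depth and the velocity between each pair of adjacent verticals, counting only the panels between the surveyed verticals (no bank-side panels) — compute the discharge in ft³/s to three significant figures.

422 ft³/s

Panel 1-2: Δb = 8.4 ft, d̄ = (0.91+2.43)/2 = 1.67, v̄ = (1.09+2.07)/2 = 1.58 → q = 8.4×1.67×1.58 = 22.16 ft³/s
Panel 2-3: Δb = 24.7 ft, d̄ = (2.43+4.33)/2 = 3.38, v̄ = (2.07+2.51)/2 = 2.29 → q = 24.7×3.38×2.29 = 191.2 ft³/s
Panel 3-4: Δb = 21.8 ft, d̄ = (4.33+2.65)/2 = 3.49, v̄ = (2.51+1.95)/2 = 2.23 → q = 21.8×3.49×2.23 = 169.7 ft³/s
Panel 4-5: Δb = 16.7 ft, d̄ = (2.65+0.78)/2 = 1.715, v̄ = (1.95+0.74)/2 = 1.345 → q = 16.7×1.715×1.345 = 38.52 ft³/s
Q = Σ q = 421.5 ft³/s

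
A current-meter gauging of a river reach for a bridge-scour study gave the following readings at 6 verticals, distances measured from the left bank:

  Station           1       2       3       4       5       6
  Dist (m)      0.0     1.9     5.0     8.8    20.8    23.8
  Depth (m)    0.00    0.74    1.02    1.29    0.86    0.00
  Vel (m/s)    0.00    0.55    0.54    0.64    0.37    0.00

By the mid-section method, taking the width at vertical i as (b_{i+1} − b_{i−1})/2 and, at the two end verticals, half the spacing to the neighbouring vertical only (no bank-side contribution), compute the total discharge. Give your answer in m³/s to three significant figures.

w_2 = (5.0 − 0.0)/2 = 2.5 m; q_2 = 0.55 × 0.74 × 2.5 = 1.018 m³/s
w_3 = (8.8 − 1.9)/2 = 3.45 m; q_3 = 0.54 × 1.02 × 3.45 = 1.900 m³/s
w_4 = (20.8 − 5.0)/2 = 7.9 m; q_4 = 0.64 × 1.29 × 7.9 = 6.522 m³/s
w_5 = (23.8 − 8.8)/2 = 7.5 m; q_5 = 0.37 × 0.86 × 7.5 = 2.387 m³/s
Stations 1, 6 contribute zero (depth or velocity is 0).
Q = Σ qᵢ = 11.83 m³/s

11.8 m³/s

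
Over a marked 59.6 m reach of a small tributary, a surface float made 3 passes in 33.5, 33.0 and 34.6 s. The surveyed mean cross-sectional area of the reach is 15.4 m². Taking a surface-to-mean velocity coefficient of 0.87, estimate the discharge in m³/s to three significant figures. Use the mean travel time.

23.7 m³/s

t̄ = (33.5 + 33.0 + 34.6) / 3 = 33.7 s
v_surface = L / t̄ = 59.6 / 33.7 = 1.769 m/s
v_mean = 0.87 × 1.769 = 1.539 m/s
Q = A × v_mean = 15.4 × 1.539 = 23.69 m³/s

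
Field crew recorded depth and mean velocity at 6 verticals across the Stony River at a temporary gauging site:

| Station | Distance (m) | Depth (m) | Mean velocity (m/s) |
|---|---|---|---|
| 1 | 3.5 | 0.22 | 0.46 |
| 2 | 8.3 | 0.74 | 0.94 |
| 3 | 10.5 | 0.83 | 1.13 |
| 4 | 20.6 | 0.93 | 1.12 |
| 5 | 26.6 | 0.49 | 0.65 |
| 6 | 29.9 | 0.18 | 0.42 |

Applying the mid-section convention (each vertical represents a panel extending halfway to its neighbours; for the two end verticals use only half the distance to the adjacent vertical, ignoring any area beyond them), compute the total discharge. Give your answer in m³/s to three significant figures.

w_1 = (8.3 − 3.5)/2 = 2.4 m; q_1 = 0.46 × 0.22 × 2.4 = 0.2429 m³/s
w_2 = (10.5 − 3.5)/2 = 3.5 m; q_2 = 0.94 × 0.74 × 3.5 = 2.435 m³/s
w_3 = (20.6 − 8.3)/2 = 6.15 m; q_3 = 1.13 × 0.83 × 6.15 = 5.768 m³/s
w_4 = (26.6 − 10.5)/2 = 8.05 m; q_4 = 1.12 × 0.93 × 8.05 = 8.385 m³/s
w_5 = (29.9 − 20.6)/2 = 4.65 m; q_5 = 0.65 × 0.49 × 4.65 = 1.481 m³/s
w_6 = (29.9 − 26.6)/2 = 1.65 m; q_6 = 0.42 × 0.18 × 1.65 = 0.1247 m³/s
Q = Σ qᵢ = 18.44 m³/s

18.4 m³/s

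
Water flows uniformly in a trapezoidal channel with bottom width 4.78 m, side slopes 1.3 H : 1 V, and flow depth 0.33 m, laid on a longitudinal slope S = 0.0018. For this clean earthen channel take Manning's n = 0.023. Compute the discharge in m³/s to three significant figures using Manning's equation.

A = (b + z·y)·y = (4.78 + 1.3×0.33)×0.33 = 1.719 m²
P = b + 2y√(1+z²) = 4.78 + 2×0.33×√(1+1.3²) = 5.862 m
R = A/P = 1.719/5.862 = 0.2932 m
Q = (1/n)·A·R^(2/3)·S^(1/2) = (1/0.023) × 1.719 × 0.2932^(2/3) × 0.0018^(1/2) = 1.399 m³/s

1.40 m³/s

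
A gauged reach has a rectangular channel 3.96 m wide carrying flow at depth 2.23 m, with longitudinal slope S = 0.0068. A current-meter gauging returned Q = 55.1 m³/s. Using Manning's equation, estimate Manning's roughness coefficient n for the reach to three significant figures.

A = b·y = 3.96 × 2.23 = 8.831 m²
P = b + 2y = 3.96 + 2×2.23 = 8.420 m
R = A/P = 8.831/8.420 = 1.049 m
n = (1/Q)·A·R^(2/3)·S^(1/2) = (1/55.1) × 8.831 × 1.032 × 0.08246 = 0.01364

0.0136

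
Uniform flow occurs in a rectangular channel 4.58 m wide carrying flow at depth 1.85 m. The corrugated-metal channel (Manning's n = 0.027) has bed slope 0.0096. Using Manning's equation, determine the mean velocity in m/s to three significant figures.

A = b·y = 4.58 × 1.85 = 8.473 m²
P = b + 2y = 4.58 + 2×1.85 = 8.280 m
R = A/P = 8.473/8.280 = 1.023 m
Q = (1/n)·A·R^(2/3)·S^(1/2) = (1/0.027) × 8.473 × 1.023^(2/3) × 0.0096^(1/2) = 31.22 m³/s
V = Q/A = 31.22/8.473 = 3.685 m/s

3.69 m/s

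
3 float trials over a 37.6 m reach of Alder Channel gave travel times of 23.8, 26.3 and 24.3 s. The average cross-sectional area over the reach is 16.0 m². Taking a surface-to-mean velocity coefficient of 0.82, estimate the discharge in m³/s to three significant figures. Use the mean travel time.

19.9 m³/s

t̄ = (23.8 + 26.3 + 24.3) / 3 = 24.8 s
v_surface = L / t̄ = 37.6 / 24.8 = 1.516 m/s
v_mean = 0.82 × 1.516 = 1.243 m/s
Q = A × v_mean = 16.0 × 1.243 = 19.89 m³/s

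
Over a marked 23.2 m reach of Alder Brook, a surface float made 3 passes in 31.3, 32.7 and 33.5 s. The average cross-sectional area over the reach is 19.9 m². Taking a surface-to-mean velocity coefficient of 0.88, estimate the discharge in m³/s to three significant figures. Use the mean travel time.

12.5 m³/s

t̄ = (31.3 + 32.7 + 33.5) / 3 = 32.5 s
v_surface = L / t̄ = 23.2 / 32.5 = 0.7138 m/s
v_mean = 0.88 × 0.7138 = 0.6282 m/s
Q = A × v_mean = 19.9 × 0.6282 = 12.50 m³/s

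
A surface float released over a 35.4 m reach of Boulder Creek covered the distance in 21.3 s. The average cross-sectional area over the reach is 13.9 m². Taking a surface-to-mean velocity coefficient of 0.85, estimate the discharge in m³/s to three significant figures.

v_surface = L / t̄ = 35.4 / 21.3 = 1.662 m/s
v_mean = 0.85 × 1.662 = 1.413 m/s
Q = A × v_mean = 13.9 × 1.413 = 19.64 m³/s

19.6 m³/s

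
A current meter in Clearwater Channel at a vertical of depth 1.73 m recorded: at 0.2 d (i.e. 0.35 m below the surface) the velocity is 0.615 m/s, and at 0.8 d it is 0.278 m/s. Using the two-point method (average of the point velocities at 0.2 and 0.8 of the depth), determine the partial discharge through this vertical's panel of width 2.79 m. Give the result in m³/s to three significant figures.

v̄ = (0.615 + 0.278) / 2 = 0.4465 m/s
q = v̄ × d × w = 0.4465 × 1.73 × 2.79 = 2.155 m³/s

2.16 m³/s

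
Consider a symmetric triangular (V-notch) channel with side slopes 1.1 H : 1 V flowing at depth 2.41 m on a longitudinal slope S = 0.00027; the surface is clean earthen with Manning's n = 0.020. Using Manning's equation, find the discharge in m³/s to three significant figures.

4.86 m³/s

A = z·y² = 1.1×2.41² = 6.389 m²
P = 2y√(1+z²) = 2×2.41×√(1+1.1²) = 7.165 m
R = A/P = 6.389/7.165 = 0.8916 m
Q = (1/n)·A·R^(2/3)·S^(1/2) = (1/0.020) × 6.389 × 0.8916^(2/3) × 0.00027^(1/2) = 4.863 m³/s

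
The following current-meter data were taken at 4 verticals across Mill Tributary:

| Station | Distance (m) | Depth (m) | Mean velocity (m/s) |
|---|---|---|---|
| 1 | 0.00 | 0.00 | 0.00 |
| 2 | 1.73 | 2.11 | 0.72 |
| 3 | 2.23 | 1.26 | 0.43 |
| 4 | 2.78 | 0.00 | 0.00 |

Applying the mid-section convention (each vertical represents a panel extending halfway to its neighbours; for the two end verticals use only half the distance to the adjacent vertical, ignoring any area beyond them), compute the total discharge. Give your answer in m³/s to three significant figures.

1.98 m³/s

w_2 = (2.23 − 0.00)/2 = 1.115 m; q_2 = 0.72 × 2.11 × 1.115 = 1.694 m³/s
w_3 = (2.78 − 1.73)/2 = 0.525 m; q_3 = 0.43 × 1.26 × 0.525 = 0.2844 m³/s
Stations 1, 4 contribute zero (depth or velocity is 0).
Q = Σ qᵢ = 1.978 m³/s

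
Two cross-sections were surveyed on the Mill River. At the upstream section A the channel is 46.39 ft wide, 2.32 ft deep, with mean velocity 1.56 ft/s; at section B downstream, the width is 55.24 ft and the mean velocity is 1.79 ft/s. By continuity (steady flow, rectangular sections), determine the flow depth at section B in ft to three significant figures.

1.70 ft

Q = A₁V₁ = (46.39×2.32) × 1.56 = 167.9 ft³/s
d₂ = Q/(b₂ V₂) = 167.9/(55.24×1.79) = 1.698 ft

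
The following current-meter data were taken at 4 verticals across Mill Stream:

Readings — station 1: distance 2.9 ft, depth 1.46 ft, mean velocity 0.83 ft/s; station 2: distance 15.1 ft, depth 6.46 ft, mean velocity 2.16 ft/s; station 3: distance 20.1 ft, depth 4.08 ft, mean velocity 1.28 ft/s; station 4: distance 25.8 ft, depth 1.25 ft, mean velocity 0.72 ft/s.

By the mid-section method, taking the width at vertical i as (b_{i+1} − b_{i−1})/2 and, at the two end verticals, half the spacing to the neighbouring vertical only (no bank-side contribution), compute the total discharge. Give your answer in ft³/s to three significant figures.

158 ft³/s

w_1 = (15.1 − 2.9)/2 = 6.1 ft; q_1 = 0.83 × 1.46 × 6.1 = 7.392 ft³/s
w_2 = (20.1 − 2.9)/2 = 8.6 ft; q_2 = 2.16 × 6.46 × 8.6 = 120.0 ft³/s
w_3 = (25.8 − 15.1)/2 = 5.35 ft; q_3 = 1.28 × 4.08 × 5.35 = 27.94 ft³/s
w_4 = (25.8 − 20.1)/2 = 2.85 ft; q_4 = 0.72 × 1.25 × 2.85 = 2.565 ft³/s
Q = Σ qᵢ = 157.9 ft³/s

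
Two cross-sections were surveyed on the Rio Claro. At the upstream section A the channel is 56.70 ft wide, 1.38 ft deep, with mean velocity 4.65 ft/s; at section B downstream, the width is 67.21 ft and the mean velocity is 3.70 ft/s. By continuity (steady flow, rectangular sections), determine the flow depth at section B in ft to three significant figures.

1.46 ft

Q = A₁V₁ = (56.70×1.38) × 4.65 = 363.8 ft³/s
d₂ = Q/(b₂ V₂) = 363.8/(67.21×3.70) = 1.463 ft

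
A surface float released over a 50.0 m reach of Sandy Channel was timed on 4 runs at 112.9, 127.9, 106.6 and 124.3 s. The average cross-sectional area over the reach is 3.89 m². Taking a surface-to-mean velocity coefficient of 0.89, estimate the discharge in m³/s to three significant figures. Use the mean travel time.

t̄ = (112.9 + 127.9 + 106.6 + 124.3) / 4 = 117.925 s
v_surface = L / t̄ = 50.0 / 117.925 = 0.4240 m/s
v_mean = 0.89 × 0.4240 = 0.3774 m/s
Q = A × v_mean = 3.89 × 0.3774 = 1.468 m³/s

1.47 m³/s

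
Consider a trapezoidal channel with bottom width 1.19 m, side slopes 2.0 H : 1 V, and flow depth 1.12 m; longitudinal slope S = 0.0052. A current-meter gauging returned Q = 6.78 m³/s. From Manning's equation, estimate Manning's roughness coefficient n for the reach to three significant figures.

A = (b + z·y)·y = (1.19 + 2.0×1.12)×1.12 = 3.842 m²
P = b + 2y√(1+z²) = 1.19 + 2×1.12×√(1+2.0²) = 6.199 m
R = A/P = 3.842/6.199 = 0.6197 m
n = (1/Q)·A·R^(2/3)·S^(1/2) = (1/6.78) × 3.842 × 0.7269 × 0.07211 = 0.02970

0.0297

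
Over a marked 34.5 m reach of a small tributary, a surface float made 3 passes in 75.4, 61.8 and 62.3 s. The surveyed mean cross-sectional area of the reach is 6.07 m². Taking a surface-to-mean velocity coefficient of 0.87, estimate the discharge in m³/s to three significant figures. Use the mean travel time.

t̄ = (75.4 + 61.8 + 62.3) / 3 = 66.5 s
v_surface = L / t̄ = 34.5 / 66.5 = 0.5188 m/s
v_mean = 0.87 × 0.5188 = 0.4514 m/s
Q = A × v_mean = 6.07 × 0.4514 = 2.740 m³/s

2.74 m³/s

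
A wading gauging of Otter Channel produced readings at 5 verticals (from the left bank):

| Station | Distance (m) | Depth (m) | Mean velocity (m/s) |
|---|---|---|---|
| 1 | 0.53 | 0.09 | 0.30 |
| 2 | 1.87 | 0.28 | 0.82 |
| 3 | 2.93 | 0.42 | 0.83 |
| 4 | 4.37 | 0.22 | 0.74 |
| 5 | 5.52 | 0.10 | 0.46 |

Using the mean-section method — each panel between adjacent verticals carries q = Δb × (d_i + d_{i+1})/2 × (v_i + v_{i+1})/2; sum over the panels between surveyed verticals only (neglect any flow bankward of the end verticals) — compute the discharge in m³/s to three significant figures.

Panel 1-2: Δb = 1.34 m, d̄ = (0.09+0.28)/2 = 0.185, v̄ = (0.30+0.82)/2 = 0.56 → q = 1.34×0.185×0.56 = 0.1388 m³/s
Panel 2-3: Δb = 1.06 m, d̄ = (0.28+0.42)/2 = 0.35, v̄ = (0.82+0.83)/2 = 0.825 → q = 1.06×0.35×0.825 = 0.3061 m³/s
Panel 3-4: Δb = 1.44 m, d̄ = (0.42+0.22)/2 = 0.32, v̄ = (0.83+0.74)/2 = 0.785 → q = 1.44×0.32×0.785 = 0.3617 m³/s
Panel 4-5: Δb = 1.15 m, d̄ = (0.22+0.10)/2 = 0.16, v̄ = (0.74+0.46)/2 = 0.6 → q = 1.15×0.16×0.6 = 0.1104 m³/s
Q = Σ q = 0.9170 m³/s

0.917 m³/s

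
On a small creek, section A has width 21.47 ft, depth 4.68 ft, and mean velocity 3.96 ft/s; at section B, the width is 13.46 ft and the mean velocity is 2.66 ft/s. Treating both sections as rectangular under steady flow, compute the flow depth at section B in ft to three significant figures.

11.1 ft

Q = A₁V₁ = (21.47×4.68) × 3.96 = 397.9 ft³/s
d₂ = Q/(b₂ V₂) = 397.9/(13.46×2.66) = 11.11 ft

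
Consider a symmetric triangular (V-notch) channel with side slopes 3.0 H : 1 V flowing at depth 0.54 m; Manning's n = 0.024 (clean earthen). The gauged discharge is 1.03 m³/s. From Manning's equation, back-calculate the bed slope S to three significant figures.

A = z·y² = 3.0×0.54² = 0.8748 m²
P = 2y√(1+z²) = 2×0.54×√(1+3.0²) = 3.415 m
R = A/P = 0.8748/3.415 = 0.2561 m
S = (Q·n / (1·A·R^(2/3)))² = (1.03×0.024 / (1×0.8748×0.4033))² = 0.004909

0.00491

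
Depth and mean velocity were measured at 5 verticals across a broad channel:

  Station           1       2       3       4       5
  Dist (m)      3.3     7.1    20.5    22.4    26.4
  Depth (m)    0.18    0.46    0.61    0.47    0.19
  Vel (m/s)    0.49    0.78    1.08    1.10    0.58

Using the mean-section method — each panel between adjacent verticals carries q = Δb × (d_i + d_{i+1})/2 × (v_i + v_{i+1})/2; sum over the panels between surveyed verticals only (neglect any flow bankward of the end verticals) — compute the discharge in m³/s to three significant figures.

9.67 m³/s

Panel 1-2: Δb = 3.8 m, d̄ = (0.18+0.46)/2 = 0.32, v̄ = (0.49+0.78)/2 = 0.635 → q = 3.8×0.32×0.635 = 0.7722 m³/s
Panel 2-3: Δb = 13.4 m, d̄ = (0.46+0.61)/2 = 0.535, v̄ = (0.78+1.08)/2 = 0.93 → q = 13.4×0.535×0.93 = 6.667 m³/s
Panel 3-4: Δb = 1.9 m, d̄ = (0.61+0.47)/2 = 0.54, v̄ = (1.08+1.10)/2 = 1.09 → q = 1.9×0.54×1.09 = 1.118 m³/s
Panel 4-5: Δb = 4 m, d̄ = (0.47+0.19)/2 = 0.33, v̄ = (1.10+0.58)/2 = 0.84 → q = 4×0.33×0.84 = 1.109 m³/s
Q = Σ q = 9.666 m³/s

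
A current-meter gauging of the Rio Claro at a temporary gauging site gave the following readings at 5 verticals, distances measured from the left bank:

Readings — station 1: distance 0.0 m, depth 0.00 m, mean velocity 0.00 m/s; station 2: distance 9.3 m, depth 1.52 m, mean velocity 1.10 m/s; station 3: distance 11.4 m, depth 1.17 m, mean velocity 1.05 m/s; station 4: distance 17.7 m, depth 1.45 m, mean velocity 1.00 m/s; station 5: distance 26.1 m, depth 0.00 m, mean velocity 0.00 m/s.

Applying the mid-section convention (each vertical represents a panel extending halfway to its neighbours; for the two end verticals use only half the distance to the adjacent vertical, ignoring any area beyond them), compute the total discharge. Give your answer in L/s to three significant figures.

w_2 = (11.4 − 0.0)/2 = 5.7 m; q_2 = 1.10 × 1.52 × 5.7 = 9.530 m³/s
w_3 = (17.7 − 9.3)/2 = 4.2 m; q_3 = 1.05 × 1.17 × 4.2 = 5.160 m³/s
w_4 = (26.1 − 11.4)/2 = 7.35 m; q_4 = 1.00 × 1.45 × 7.35 = 10.66 m³/s
Stations 1, 5 contribute zero (depth or velocity is 0).
Q = Σ qᵢ = 25.35 m³/s
= 25.35 × 1000 = 25350 L/s

25300 L/s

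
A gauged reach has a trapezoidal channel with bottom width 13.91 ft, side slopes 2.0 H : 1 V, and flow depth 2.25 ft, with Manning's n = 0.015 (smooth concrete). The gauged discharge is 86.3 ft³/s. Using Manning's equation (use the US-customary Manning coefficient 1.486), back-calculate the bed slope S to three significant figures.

A = (b + z·y)·y = (13.91 + 2.0×2.25)×2.25 = 41.42 ft²
P = b + 2y√(1+z²) = 13.91 + 2×2.25×√(1+2.0²) = 23.97 ft
R = A/P = 41.42/23.97 = 1.728 ft
S = (Q·n / (1.486·A·R^(2/3)))² = (86.3×0.015 / (1.486×41.42×1.440))² = 0.0002133

0.000213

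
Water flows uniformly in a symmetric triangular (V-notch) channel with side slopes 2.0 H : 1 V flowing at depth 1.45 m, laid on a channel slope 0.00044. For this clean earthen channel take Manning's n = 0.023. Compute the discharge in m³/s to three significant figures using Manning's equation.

A = z·y² = 2.0×1.45² = 4.205 m²
P = 2y√(1+z²) = 2×1.45×√(1+2.0²) = 6.485 m
R = A/P = 4.205/6.485 = 0.6485 m
Q = (1/n)·A·R^(2/3)·S^(1/2) = (1/0.023) × 4.205 × 0.6485^(2/3) × 0.00044^(1/2) = 2.873 m³/s

2.87 m³/s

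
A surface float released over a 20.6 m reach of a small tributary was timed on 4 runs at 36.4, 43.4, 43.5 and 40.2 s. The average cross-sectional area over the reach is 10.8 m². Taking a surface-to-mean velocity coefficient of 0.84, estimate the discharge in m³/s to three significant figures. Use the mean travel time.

4.57 m³/s

t̄ = (36.4 + 43.4 + 43.5 + 40.2) / 4 = 40.875 s
v_surface = L / t̄ = 20.6 / 40.875 = 0.5040 m/s
v_mean = 0.84 × 0.5040 = 0.4233 m/s
Q = A × v_mean = 10.8 × 0.4233 = 4.572 m³/s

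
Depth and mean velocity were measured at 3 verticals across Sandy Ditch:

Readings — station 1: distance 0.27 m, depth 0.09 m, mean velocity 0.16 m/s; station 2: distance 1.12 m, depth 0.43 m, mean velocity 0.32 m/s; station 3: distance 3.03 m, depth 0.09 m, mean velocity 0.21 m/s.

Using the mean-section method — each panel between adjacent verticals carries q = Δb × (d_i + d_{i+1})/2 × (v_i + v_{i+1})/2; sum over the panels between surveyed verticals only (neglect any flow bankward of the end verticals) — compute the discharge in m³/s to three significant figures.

Panel 1-2: Δb = 0.85 m, d̄ = (0.09+0.43)/2 = 0.26, v̄ = (0.16+0.32)/2 = 0.24 → q = 0.85×0.26×0.24 = 0.05304 m³/s
Panel 2-3: Δb = 1.91 m, d̄ = (0.43+0.09)/2 = 0.26, v̄ = (0.32+0.21)/2 = 0.265 → q = 1.91×0.26×0.265 = 0.1316 m³/s
Q = Σ q = 0.1846 m³/s

0.185 m³/s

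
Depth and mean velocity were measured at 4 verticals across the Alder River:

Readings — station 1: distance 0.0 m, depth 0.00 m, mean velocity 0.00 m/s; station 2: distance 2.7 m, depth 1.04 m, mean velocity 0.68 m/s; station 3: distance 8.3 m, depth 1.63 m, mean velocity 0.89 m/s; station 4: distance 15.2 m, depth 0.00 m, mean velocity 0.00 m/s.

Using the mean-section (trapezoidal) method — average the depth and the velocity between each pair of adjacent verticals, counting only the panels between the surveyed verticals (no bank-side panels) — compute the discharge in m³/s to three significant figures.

8.85 m³/s

Panel 1-2: Δb = 2.7 m, d̄ = (0.00+1.04)/2 = 0.52, v̄ = (0.00+0.68)/2 = 0.34 → q = 2.7×0.52×0.34 = 0.4774 m³/s
Panel 2-3: Δb = 5.6 m, d̄ = (1.04+1.63)/2 = 1.335, v̄ = (0.68+0.89)/2 = 0.785 → q = 5.6×1.335×0.785 = 5.869 m³/s
Panel 3-4: Δb = 6.9 m, d̄ = (1.63+0.00)/2 = 0.815, v̄ = (0.89+0.00)/2 = 0.445 → q = 6.9×0.815×0.445 = 2.502 m³/s
Q = Σ q = 8.848 m³/s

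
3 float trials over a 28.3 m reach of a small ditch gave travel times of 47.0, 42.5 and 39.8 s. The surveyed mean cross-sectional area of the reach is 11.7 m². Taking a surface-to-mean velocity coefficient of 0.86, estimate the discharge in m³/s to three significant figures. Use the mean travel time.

t̄ = (47.0 + 42.5 + 39.8) / 3 = 43.1 s
v_surface = L / t̄ = 28.3 / 43.1 = 0.6566 m/s
v_mean = 0.86 × 0.6566 = 0.5647 m/s
Q = A × v_mean = 11.7 × 0.5647 = 6.607 m³/s

6.61 m³/s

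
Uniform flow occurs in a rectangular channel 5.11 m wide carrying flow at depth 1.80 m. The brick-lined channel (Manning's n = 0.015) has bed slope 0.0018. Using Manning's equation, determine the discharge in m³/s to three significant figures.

27.0 m³/s

A = b·y = 5.11 × 1.80 = 9.198 m²
P = b + 2y = 5.11 + 2×1.80 = 8.710 m
R = A/P = 9.198/8.710 = 1.056 m
Q = (1/n)·A·R^(2/3)·S^(1/2) = (1/0.015) × 9.198 × 1.056^(2/3) × 0.0018^(1/2) = 26.98 m³/s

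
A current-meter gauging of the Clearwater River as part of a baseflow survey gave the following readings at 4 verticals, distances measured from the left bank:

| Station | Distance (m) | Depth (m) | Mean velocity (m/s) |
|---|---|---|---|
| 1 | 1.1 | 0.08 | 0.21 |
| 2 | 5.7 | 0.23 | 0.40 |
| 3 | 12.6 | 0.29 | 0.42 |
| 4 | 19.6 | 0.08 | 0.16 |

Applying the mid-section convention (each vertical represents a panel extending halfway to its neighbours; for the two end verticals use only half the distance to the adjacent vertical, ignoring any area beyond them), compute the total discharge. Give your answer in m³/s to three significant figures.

1.46 m³/s

w_1 = (5.7 − 1.1)/2 = 2.3 m; q_1 = 0.21 × 0.08 × 2.3 = 0.03864 m³/s
w_2 = (12.6 − 1.1)/2 = 5.75 m; q_2 = 0.40 × 0.23 × 5.75 = 0.5290 m³/s
w_3 = (19.6 − 5.7)/2 = 6.95 m; q_3 = 0.42 × 0.29 × 6.95 = 0.8465 m³/s
w_4 = (19.6 − 12.6)/2 = 3.5 m; q_4 = 0.16 × 0.08 × 3.5 = 0.04480 m³/s
Q = Σ qᵢ = 1.459 m³/s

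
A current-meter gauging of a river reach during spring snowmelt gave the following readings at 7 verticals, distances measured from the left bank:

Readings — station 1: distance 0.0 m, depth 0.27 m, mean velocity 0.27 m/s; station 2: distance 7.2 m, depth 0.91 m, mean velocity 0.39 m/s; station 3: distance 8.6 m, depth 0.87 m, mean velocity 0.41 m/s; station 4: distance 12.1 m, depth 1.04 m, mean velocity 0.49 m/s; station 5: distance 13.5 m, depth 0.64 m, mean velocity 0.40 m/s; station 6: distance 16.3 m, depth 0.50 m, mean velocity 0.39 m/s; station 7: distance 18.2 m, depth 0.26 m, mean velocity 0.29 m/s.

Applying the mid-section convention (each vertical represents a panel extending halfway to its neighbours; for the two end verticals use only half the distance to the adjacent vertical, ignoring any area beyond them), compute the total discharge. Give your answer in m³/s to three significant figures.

4.98 m³/s

w_1 = (7.2 − 0.0)/2 = 3.6 m; q_1 = 0.27 × 0.27 × 3.6 = 0.2624 m³/s
w_2 = (8.6 − 0.0)/2 = 4.3 m; q_2 = 0.39 × 0.91 × 4.3 = 1.526 m³/s
w_3 = (12.1 − 7.2)/2 = 2.45 m; q_3 = 0.41 × 0.87 × 2.45 = 0.8739 m³/s
w_4 = (13.5 − 8.6)/2 = 2.45 m; q_4 = 0.49 × 1.04 × 2.45 = 1.249 m³/s
w_5 = (16.3 − 12.1)/2 = 2.1 m; q_5 = 0.40 × 0.64 × 2.1 = 0.5376 m³/s
w_6 = (18.2 − 13.5)/2 = 2.35 m; q_6 = 0.39 × 0.50 × 2.35 = 0.4583 m³/s
w_7 = (18.2 − 16.3)/2 = 0.95 m; q_7 = 0.29 × 0.26 × 0.95 = 0.07163 m³/s
Q = Σ qᵢ = 4.978 m³/s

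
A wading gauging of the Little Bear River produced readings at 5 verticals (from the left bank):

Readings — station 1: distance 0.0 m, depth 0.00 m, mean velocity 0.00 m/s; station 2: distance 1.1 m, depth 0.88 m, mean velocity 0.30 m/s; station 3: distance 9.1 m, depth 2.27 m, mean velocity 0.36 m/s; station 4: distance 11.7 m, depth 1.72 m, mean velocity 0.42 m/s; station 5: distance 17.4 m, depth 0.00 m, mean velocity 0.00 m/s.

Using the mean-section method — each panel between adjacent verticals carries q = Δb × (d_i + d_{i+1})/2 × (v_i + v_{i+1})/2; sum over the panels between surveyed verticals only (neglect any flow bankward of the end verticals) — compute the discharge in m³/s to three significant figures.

7.28 m³/s

Panel 1-2: Δb = 1.1 m, d̄ = (0.00+0.88)/2 = 0.44, v̄ = (0.00+0.30)/2 = 0.15 → q = 1.1×0.44×0.15 = 0.07260 m³/s
Panel 2-3: Δb = 8 m, d̄ = (0.88+2.27)/2 = 1.575, v̄ = (0.30+0.36)/2 = 0.33 → q = 8×1.575×0.33 = 4.158 m³/s
Panel 3-4: Δb = 2.6 m, d̄ = (2.27+1.72)/2 = 1.995, v̄ = (0.36+0.42)/2 = 0.39 → q = 2.6×1.995×0.39 = 2.023 m³/s
Panel 4-5: Δb = 5.7 m, d̄ = (1.72+0.00)/2 = 0.86, v̄ = (0.42+0.00)/2 = 0.21 → q = 5.7×0.86×0.21 = 1.029 m³/s
Q = Σ q = 7.283 m³/s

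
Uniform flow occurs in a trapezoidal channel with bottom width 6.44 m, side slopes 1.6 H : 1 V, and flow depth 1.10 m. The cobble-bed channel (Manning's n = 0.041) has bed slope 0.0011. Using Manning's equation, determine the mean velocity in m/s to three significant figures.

A = (b + z·y)·y = (6.44 + 1.6×1.10)×1.10 = 9.020 m²
P = b + 2y√(1+z²) = 6.44 + 2×1.10×√(1+1.6²) = 10.59 m
R = A/P = 9.020/10.59 = 0.8517 m
Q = (1/n)·A·R^(2/3)·S^(1/2) = (1/0.041) × 9.020 × 0.8517^(2/3) × 0.0011^(1/2) = 6.556 m³/s
V = Q/A = 6.556/9.020 = 0.7268 m/s

0.727 m/s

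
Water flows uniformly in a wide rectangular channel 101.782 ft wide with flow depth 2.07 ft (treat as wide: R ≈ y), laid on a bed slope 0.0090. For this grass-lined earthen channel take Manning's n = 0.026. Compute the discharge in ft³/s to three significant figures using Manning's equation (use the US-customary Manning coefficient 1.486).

1860 ft³/s

A = b·y = 101.782 × 2.07 = 210.7 ft²
Wide channel: R ≈ y = 2.07 ft
Q = (1.486/n)·A·R^(2/3)·S^(1/2) = (1.486/0.026) × 210.7 × 2.070^(2/3) × 0.0090^(1/2) = 1855 ft³/s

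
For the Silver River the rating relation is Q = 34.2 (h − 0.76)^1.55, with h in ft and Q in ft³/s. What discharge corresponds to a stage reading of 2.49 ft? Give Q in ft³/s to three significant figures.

Q = 34.2 × (2.49 − 0.76)^1.55 = 34.2 × 1.73^1.55 = 79.98 ft³/s

80.0 ft³/s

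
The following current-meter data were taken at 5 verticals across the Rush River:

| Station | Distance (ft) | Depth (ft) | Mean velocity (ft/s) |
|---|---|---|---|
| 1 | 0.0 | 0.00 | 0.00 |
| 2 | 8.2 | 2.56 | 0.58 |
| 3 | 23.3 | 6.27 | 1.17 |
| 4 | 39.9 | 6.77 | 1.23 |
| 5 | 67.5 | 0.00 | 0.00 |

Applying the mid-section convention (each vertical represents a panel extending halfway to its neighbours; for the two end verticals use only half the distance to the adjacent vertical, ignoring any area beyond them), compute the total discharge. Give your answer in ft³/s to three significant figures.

318 ft³/s

w_2 = (23.3 − 0.0)/2 = 11.65 ft; q_2 = 0.58 × 2.56 × 11.65 = 17.30 ft³/s
w_3 = (39.9 − 8.2)/2 = 15.85 ft; q_3 = 1.17 × 6.27 × 15.85 = 116.3 ft³/s
w_4 = (67.5 − 23.3)/2 = 22.1 ft; q_4 = 1.23 × 6.77 × 22.1 = 184.0 ft³/s
Stations 1, 5 contribute zero (depth or velocity is 0).
Q = Σ qᵢ = 317.6 ft³/s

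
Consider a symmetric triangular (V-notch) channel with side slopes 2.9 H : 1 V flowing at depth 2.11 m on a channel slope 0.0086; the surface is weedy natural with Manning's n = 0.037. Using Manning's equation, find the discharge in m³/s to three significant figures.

A = z·y² = 2.9×2.11² = 12.91 m²
P = 2y√(1+z²) = 2×2.11×√(1+2.9²) = 12.95 m
R = A/P = 12.91/12.95 = 0.9974 m
Q = (1/n)·A·R^(2/3)·S^(1/2) = (1/0.037) × 12.91 × 0.9974^(2/3) × 0.0086^(1/2) = 32.30 m³/s

32.3 m³/s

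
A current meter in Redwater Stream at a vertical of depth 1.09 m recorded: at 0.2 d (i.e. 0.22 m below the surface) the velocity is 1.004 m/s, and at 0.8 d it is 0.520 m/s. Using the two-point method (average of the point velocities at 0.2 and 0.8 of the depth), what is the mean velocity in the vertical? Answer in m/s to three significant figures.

v̄ = (1.004 + 0.520) / 2 = 0.7620 m/s

0.762 m/s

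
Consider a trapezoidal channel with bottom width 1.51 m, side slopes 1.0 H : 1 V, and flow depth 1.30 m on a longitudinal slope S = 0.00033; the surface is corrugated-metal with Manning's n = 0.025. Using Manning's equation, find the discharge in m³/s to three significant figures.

A = (b + z·y)·y = (1.51 + 1.0×1.30)×1.30 = 3.653 m²
P = b + 2y√(1+z²) = 1.51 + 2×1.30×√(1+1.0²) = 5.187 m
R = A/P = 3.653/5.187 = 0.7043 m
Q = (1/n)·A·R^(2/3)·S^(1/2) = (1/0.025) × 3.653 × 0.7043^(2/3) × 0.00033^(1/2) = 2.101 m³/s

2.10 m³/s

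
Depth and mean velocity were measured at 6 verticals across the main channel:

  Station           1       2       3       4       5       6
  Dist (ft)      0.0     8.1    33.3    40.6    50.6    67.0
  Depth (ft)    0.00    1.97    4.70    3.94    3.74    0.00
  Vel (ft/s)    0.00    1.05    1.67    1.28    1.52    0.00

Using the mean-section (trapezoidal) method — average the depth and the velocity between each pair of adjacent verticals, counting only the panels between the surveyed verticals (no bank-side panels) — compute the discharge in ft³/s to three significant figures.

Panel 1-2: Δb = 8.1 ft, d̄ = (0.00+1.97)/2 = 0.985, v̄ = (0.00+1.05)/2 = 0.525 → q = 8.1×0.985×0.525 = 4.189 ft³/s
Panel 2-3: Δb = 25.2 ft, d̄ = (1.97+4.70)/2 = 3.335, v̄ = (1.05+1.67)/2 = 1.36 → q = 25.2×3.335×1.36 = 114.3 ft³/s
Panel 3-4: Δb = 7.3 ft, d̄ = (4.70+3.94)/2 = 4.32, v̄ = (1.67+1.28)/2 = 1.475 → q = 7.3×4.32×1.475 = 46.52 ft³/s
Panel 4-5: Δb = 10 ft, d̄ = (3.94+3.74)/2 = 3.84, v̄ = (1.28+1.52)/2 = 1.4 → q = 10×3.84×1.4 = 53.76 ft³/s
Panel 5-6: Δb = 16.4 ft, d̄ = (3.74+0.00)/2 = 1.87, v̄ = (1.52+0.00)/2 = 0.76 → q = 16.4×1.87×0.76 = 23.31 ft³/s
Q = Σ q = 242.1 ft³/s

242 ft³/s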